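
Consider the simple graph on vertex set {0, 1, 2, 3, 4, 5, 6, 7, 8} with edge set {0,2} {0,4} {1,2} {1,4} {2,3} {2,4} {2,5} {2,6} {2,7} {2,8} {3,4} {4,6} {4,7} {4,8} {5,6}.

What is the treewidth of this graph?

2

A width-2 tree decomposition is:
Bags: B1 = {2, 4, 6}  B2 = {0, 2, 4}  B3 = {2, 3, 4}  B4 = {2, 5, 6}  B5 = {1, 2, 4}  B6 = {2, 4, 7}  B7 = {2, 4, 8}
Tree: B1–B2, B1–B3, B1–B4, B1–B5, B1–B6, B6–B7
The largest bag has 3 vertices, giving width 2; this decomposition certifies tw(G) ≤ 2. For the lower bound, the 3 vertices {0, 2, 4} are pairwise adjacent, and any tree decomposition puts a clique entirely inside one bag — forcing width ≥ 2. Combining the bounds, tw(G) = 2.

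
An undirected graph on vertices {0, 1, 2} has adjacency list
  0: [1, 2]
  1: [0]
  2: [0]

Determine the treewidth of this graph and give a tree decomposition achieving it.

Treewidth 1.
Bags: B1 = {0, 2}  B2 = {0, 1}
Tree: B1–B2

Every bag has size at most 2, so the width is 2 − 1 = 1 and tw(G) ≤ 1. Any graph with an edge has treewidth ≥ 1, and G has the edge 0–2. Combining the bounds, tw(G) = 1.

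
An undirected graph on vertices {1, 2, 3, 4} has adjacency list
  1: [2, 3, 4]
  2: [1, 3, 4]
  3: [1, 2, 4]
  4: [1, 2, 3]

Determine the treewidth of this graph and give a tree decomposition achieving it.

With just one bag of size 4, the width is 4 − 1 = 3, so tw(G) ≤ 3. On the other hand G contains the 4-clique {1, 2, 3, 4}. A clique must lie in a single bag of any decomposition, so no decomposition can have width below 3. Combining the bounds, tw(G) = 3.

Treewidth 3.
One optimal decomposition is:
Bags: B1 = {1, 2, 3, 4}
Tree: (single bag)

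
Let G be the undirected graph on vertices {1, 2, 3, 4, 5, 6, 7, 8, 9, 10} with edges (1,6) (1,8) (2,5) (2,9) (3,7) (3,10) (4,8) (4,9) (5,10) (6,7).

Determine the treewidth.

A width-2 tree decomposition is:
Bags: B1 = {4, 8, 9}  B2 = {2, 8, 9}  B3 = {2, 5, 8}  B4 = {5, 8, 10}  B5 = {3, 8, 10}  B6 = {3, 7, 8}  B7 = {6, 7, 8}  B8 = {1, 6, 8}
Tree: B1–B2, B2–B3, B3–B4, B4–B5, B5–B6, B6–B7, B7–B8
Each bag holds 3 vertices, so the decomposition has width 2, which upper-bounds the treewidth. For the lower bound, G contains the cycle 8–4–9–2–5–10–3–7–6–1–8, so G is not a forest; only forests have treewidth ≤ 1, hence tw(G) ≥ 2. Therefore the treewidth is 2.

2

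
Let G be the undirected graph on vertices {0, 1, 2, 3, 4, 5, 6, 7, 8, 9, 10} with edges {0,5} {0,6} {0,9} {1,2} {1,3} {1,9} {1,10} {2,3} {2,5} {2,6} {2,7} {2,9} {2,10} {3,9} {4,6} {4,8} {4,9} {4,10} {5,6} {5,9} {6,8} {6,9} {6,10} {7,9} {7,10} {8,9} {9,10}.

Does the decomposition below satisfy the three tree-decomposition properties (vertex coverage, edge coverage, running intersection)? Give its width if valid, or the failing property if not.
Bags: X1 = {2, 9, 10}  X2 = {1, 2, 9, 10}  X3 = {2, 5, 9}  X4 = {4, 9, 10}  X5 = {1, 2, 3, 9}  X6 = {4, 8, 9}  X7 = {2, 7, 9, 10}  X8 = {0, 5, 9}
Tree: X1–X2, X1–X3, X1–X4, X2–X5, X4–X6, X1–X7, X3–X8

A tree decomposition must satisfy three properties: every vertex lies in some bag; for every edge, both endpoints lie together in some bag; and for every vertex, the bags containing it form a connected subtree. Here vertex 6 appears in no bag, so the decomposition is invalid.

No — vertex 6 appears in no bag.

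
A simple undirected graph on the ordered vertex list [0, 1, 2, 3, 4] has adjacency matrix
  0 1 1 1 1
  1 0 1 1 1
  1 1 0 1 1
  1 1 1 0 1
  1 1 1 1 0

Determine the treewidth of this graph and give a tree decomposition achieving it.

With just one bag of size 5, the width is 5 − 1 = 4, so tw(G) ≤ 4. On the other hand G contains the 5-clique {0, 1, 2, 3, 4}. A clique must lie in a single bag of any decomposition, so no decomposition can have width below 4. Therefore the treewidth is 4.

Treewidth 4.
One optimal decomposition is:
Bags: B1 = {0, 1, 2, 3, 4}
Tree: (single bag)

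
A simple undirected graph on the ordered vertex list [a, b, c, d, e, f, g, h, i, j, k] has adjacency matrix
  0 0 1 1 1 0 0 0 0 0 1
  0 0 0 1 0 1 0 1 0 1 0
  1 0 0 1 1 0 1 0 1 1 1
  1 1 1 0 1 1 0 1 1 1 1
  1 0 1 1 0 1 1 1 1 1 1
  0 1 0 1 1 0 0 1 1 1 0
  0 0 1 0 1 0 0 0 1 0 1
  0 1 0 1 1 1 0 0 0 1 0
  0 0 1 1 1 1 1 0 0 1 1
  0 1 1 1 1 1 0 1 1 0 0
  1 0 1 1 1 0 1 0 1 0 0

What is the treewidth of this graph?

4

A width-4 tree decomposition is:
Bags: B1 = {c, d, e, i, j}  B2 = {d, e, f, i, j}  B3 = {d, e, f, h, j}  B4 = {c, d, e, i, k}  B5 = {c, e, g, i, k}  B6 = {a, c, d, e, k}  B7 = {b, d, f, h, j}
Tree: B1–B2, B2–B3, B1–B4, B4–B5, B4–B6, B3–B7
Every bag has size at most 5, so the width is 5 − 1 = 4 and tw(G) ≤ 4. On the other hand G contains the 5-clique {d, e, f, h, j}. A clique must lie in a single bag of any decomposition, so no decomposition can have width below 4. The upper and lower bounds meet at 4, so that is the treewidth.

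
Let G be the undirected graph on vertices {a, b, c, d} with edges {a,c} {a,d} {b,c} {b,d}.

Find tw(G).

A width-2 tree decomposition is:
Bags: B1 = {a, b, c}  B2 = {a, b, d}
Tree: B1–B2
Every bag has size at most 3, so the width is 3 − 1 = 2 and tw(G) ≤ 2. For the lower bound, G contains the cycle b–c–a–d–b, so G is not a forest; only forests have treewidth ≤ 1, hence tw(G) ≥ 2. The upper and lower bounds meet at 2, so that is the treewidth.

2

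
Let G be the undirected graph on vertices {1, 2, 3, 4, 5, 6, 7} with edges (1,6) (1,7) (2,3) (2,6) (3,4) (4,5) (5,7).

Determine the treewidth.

2

A width-2 tree decomposition is:
Bags: B1 = {1, 2, 6}  B2 = {1, 2, 3}  B3 = {1, 3, 4}  B4 = {1, 4, 5}  B5 = {1, 5, 7}
Tree: B1–B2, B2–B3, B3–B4, B4–B5
Every bag has size at most 3, so the width is 3 − 1 = 2 and tw(G) ≤ 2. For the lower bound, G contains the cycle 1–6–2–3–4–5–7–1, so G is not a forest; only forests have treewidth ≤ 1, hence tw(G) ≥ 2. The upper and lower bounds meet at 2, so that is the treewidth.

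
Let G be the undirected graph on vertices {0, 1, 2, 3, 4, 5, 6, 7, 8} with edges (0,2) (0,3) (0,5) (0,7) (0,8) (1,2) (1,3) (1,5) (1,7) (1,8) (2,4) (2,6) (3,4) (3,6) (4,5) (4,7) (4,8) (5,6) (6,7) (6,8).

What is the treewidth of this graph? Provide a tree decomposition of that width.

Treewidth 4.
One optimal decomposition is:
Bags: B1 = {0, 1, 4, 6, 8}  B2 = {0, 1, 2, 4, 6}  B3 = {0, 1, 4, 6, 7}  B4 = {0, 1, 3, 4, 6}  B5 = {0, 1, 4, 5, 6}
Tree: B1–B2, B2–B3, B3–B4, B4–B5

Each bag holds 5 vertices, so the decomposition has width 4, which upper-bounds the treewidth. For the lower bound: the 5 vertex sets {0,8}, {2,4}, {1,7}, {6}, {3} are disjoint, each induces a connected subgraph, and every pair is joined by at least one edge of G. Contracting each set to a single vertex therefore yields K_{5} as a minor, and since treewidth is minor-monotone, tw(G) ≥ tw(K_{5}) = 4. Combining the bounds, tw(G) = 4.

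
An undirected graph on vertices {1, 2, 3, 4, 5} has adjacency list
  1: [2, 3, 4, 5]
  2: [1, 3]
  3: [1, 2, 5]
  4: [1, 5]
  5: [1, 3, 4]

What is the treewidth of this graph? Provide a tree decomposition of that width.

Every bag has size at most 3, so the width is 3 − 1 = 2 and tw(G) ≤ 2. Conversely, {1, 2, 3} is a clique of size 3, and the vertices of any clique must share a bag in every tree decomposition; so some bag has ≥ 3 vertices and tw(G) ≥ 2. The upper and lower bounds meet at 2, so that is the treewidth.

Treewidth 2.
Bags: B1 = {1, 3, 5}  B2 = {1, 2, 3}  B3 = {1, 4, 5}
Tree: B1–B2, B1–B3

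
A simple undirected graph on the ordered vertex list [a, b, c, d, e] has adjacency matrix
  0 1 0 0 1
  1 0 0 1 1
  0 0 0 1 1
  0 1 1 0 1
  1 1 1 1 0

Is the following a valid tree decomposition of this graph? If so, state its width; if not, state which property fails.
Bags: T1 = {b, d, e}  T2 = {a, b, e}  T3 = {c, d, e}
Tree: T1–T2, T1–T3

Vertex coverage: the bags together contain {a, b, c, d, e}, the full vertex set. Edge coverage: each edge of G has both endpoints in at least one bag. Running intersection: for every vertex, the bags containing it form a connected subtree. All three properties hold, so this is a valid tree decomposition of width max|bag| − 1 = 2, and hence tw(G) ≤ 2.

Yes; width 2.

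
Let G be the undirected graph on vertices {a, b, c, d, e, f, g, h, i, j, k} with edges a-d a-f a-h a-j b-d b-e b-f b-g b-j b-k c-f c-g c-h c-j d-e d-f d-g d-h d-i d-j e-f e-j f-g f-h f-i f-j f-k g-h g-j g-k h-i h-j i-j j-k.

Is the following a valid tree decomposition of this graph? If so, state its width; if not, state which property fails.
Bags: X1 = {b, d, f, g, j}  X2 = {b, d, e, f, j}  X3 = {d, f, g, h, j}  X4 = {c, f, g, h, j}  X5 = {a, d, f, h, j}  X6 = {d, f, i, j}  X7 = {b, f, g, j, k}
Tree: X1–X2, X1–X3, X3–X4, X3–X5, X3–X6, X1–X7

No — edge (h,i) lies in no bag.

A tree decomposition must satisfy three properties: every vertex lies in some bag; for every edge, both endpoints lie together in some bag; and for every vertex, the bags containing it form a connected subtree. Here edge (h,i) lies in no bag, so the decomposition is invalid.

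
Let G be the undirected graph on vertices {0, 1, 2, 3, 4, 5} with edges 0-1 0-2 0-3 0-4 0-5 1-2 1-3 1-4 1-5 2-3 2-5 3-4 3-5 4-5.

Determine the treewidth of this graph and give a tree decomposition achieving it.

Treewidth 4.
One optimal decomposition is:
Bags: B1 = {0, 1, 2, 3, 5}  B2 = {0, 1, 3, 4, 5}
Tree: B1–B2

The largest bag has 5 vertices, giving width 4; this decomposition certifies tw(G) ≤ 4. For the lower bound, the 5 vertices {0, 1, 2, 3, 5} are pairwise adjacent, and any tree decomposition puts a clique entirely inside one bag — forcing width ≥ 4. The upper and lower bounds meet at 4, so that is the treewidth.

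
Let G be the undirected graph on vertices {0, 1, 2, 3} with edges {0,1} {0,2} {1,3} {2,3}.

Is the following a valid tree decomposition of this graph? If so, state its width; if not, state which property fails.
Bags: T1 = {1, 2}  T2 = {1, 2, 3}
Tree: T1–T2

A tree decomposition must satisfy three properties: every vertex lies in some bag; for every edge, both endpoints lie together in some bag; and for every vertex, the bags containing it form a connected subtree. Here vertex 0 appears in no bag, so the decomposition is invalid.

No — vertex 0 appears in no bag.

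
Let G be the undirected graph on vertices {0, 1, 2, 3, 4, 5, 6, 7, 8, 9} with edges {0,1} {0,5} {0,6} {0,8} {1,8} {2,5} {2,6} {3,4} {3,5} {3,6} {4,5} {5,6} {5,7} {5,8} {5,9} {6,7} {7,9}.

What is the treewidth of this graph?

A width-2 tree decomposition is:
Bags: B1 = {5, 7, 9}  B2 = {5, 6, 7}  B3 = {3, 5, 6}  B4 = {0, 5, 6}  B5 = {0, 5, 8}  B6 = {0, 1, 8}  B7 = {2, 5, 6}  B8 = {3, 4, 5}
Tree: B1–B2, B2–B3, B3–B4, B4–B5, B5–B6, B2–B7, B3–B8
Each bag holds 3 vertices, so the decomposition has width 2, which upper-bounds the treewidth. For the lower bound, the 3 vertices {0, 1, 8} are pairwise adjacent, and any tree decomposition puts a clique entirely inside one bag — forcing width ≥ 2. Combining the bounds, tw(G) = 2.

2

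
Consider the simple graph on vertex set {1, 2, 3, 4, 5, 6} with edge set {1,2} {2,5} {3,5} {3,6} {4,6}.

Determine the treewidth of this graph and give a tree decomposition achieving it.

The largest bag has 2 vertices, giving width 1; this decomposition certifies tw(G) ≤ 1. Any graph with an edge has treewidth ≥ 1, and G has the edge 4–6. Combining the bounds, tw(G) = 1.

Treewidth 1.
One optimal decomposition is:
Bags: B1 = {4, 6}  B2 = {3, 6}  B3 = {3, 5}  B4 = {2, 5}  B5 = {1, 2}
Tree: B1–B2, B2–B3, B3–B4, B4–B5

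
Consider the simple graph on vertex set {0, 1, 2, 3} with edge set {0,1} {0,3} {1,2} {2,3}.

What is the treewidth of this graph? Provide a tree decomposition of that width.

Treewidth 2.
One such decomposition:
Bags: B1 = {1, 2, 3}  B2 = {0, 1, 3}
Tree: B1–B2

The largest bag has 3 vertices, giving width 2; this decomposition certifies tw(G) ≤ 2. For the lower bound, G contains the cycle 3–2–1–0–3, so G is not a forest; only forests have treewidth ≤ 1, hence tw(G) ≥ 2. Combining the bounds, tw(G) = 2.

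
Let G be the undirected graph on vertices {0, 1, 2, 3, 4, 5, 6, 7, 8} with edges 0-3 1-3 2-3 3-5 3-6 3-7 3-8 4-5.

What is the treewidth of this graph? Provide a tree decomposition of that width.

Treewidth 1.
One such decomposition:
Bags: B1 = {1, 3}  B2 = {2, 3}  B3 = {3, 5}  B4 = {3, 8}  B5 = {0, 3}  B6 = {3, 7}  B7 = {3, 6}  B8 = {4, 5}
Tree: B1–B2, B1–B3, B3–B4, B4–B5, B4–B6, B3–B7, B3–B8

The largest bag has 2 vertices, giving width 1; this decomposition certifies tw(G) ≤ 1. Since G has at least one edge (e.g. 3–1), it is not an edgeless graph, so tw(G) ≥ 1. Therefore the treewidth is 1.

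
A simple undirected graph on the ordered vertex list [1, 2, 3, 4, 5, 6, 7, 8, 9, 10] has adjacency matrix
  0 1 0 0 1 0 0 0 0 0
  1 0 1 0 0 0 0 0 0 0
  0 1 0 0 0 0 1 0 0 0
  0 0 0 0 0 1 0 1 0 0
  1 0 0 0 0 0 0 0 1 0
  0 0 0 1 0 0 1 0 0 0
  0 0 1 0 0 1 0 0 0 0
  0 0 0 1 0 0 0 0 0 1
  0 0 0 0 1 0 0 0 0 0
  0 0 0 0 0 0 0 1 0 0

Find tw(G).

1

A width-1 tree decomposition is:
Bags: B1 = {8, 10}  B2 = {4, 8}  B3 = {4, 6}  B4 = {6, 7}  B5 = {3, 7}  B6 = {2, 3}  B7 = {1, 2}  B8 = {1, 5}  B9 = {5, 9}
Tree: B1–B2, B2–B3, B3–B4, B4–B5, B5–B6, B6–B7, B7–B8, B8–B9
Every bag has size at most 2, so the width is 2 − 1 = 1 and tw(G) ≤ 1. G has an edge, so its treewidth is at least 1. Combining the bounds, tw(G) = 1.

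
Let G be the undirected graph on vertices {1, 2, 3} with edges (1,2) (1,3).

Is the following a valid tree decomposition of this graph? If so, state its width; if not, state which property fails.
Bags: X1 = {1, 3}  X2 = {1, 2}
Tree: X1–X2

Yes; width 1.

Vertex coverage: the bags together contain {1, 2, 3}, the full vertex set. Edge coverage: each edge of G has both endpoints in at least one bag. Running intersection: for every vertex, the bags containing it form a connected subtree. All three properties hold, so this is a valid tree decomposition of width max|bag| − 1 = 1, and hence tw(G) ≤ 1.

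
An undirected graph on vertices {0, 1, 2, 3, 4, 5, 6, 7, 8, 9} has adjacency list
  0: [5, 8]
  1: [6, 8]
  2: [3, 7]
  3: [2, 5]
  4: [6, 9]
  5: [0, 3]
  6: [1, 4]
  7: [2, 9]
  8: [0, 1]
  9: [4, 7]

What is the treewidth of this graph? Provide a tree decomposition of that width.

Each bag holds 3 vertices, so the decomposition has width 2, which upper-bounds the treewidth. For the lower bound, G contains the cycle 8–0–5–3–2–7–9–4–6–1–8, so G is not a forest; only forests have treewidth ≤ 1, hence tw(G) ≥ 2. Therefore the treewidth is 2.

Treewidth 2.
One such decomposition:
Bags: B1 = {0, 5, 8}  B2 = {3, 5, 8}  B3 = {2, 3, 8}  B4 = {2, 7, 8}  B5 = {7, 8, 9}  B6 = {4, 8, 9}  B7 = {4, 6, 8}  B8 = {1, 6, 8}
Tree: B1–B2, B2–B3, B3–B4, B4–B5, B5–B6, B6–B7, B7–B8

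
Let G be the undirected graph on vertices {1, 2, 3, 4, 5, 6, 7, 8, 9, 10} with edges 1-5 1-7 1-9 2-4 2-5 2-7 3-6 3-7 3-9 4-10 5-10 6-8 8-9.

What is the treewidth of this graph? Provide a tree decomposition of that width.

Every bag has size at most 3, so the width is 3 − 1 = 2 and tw(G) ≤ 2. The edges 10–4–2–5–10 form a cycle, so G is not a tree and its treewidth is at least 2. Hence tw(G) = 2 exactly.

Treewidth 2.
One such decomposition:
Bags: B1 = {4, 5, 10}  B2 = {2, 4, 5}  B3 = {1, 2, 5}  B4 = {1, 2, 7}  B5 = {1, 7, 9}  B6 = {3, 7, 9}  B7 = {3, 8, 9}  B8 = {3, 6, 8}
Tree: B1–B2, B2–B3, B3–B4, B4–B5, B5–B6, B6–B7, B7–B8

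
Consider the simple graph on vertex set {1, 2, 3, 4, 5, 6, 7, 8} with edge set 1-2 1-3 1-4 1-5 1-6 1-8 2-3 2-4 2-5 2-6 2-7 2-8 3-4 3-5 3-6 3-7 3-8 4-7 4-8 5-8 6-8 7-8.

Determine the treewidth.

4

A width-4 tree decomposition is:
Bags: B1 = {1, 2, 3, 6, 8}  B2 = {1, 2, 3, 5, 8}  B3 = {1, 2, 3, 4, 8}  B4 = {2, 3, 4, 7, 8}
Tree: B1–B2, B1–B3, B3–B4
The largest bag has 5 vertices, giving width 4; this decomposition certifies tw(G) ≤ 4. For the lower bound, the 5 vertices {1, 2, 3, 4, 8} are pairwise adjacent, and any tree decomposition puts a clique entirely inside one bag — forcing width ≥ 4. Hence tw(G) = 4 exactly.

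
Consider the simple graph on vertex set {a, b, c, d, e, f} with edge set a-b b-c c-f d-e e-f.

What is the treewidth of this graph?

A width-1 tree decomposition is:
Bags: B1 = {a, b}  B2 = {b, c}  B3 = {c, f}  B4 = {e, f}  B5 = {d, e}
Tree: B1–B2, B2–B3, B3–B4, B4–B5
The largest bag has 2 vertices, giving width 1; this decomposition certifies tw(G) ≤ 1. Since G has at least one edge (e.g. a–b), it is not an edgeless graph, so tw(G) ≥ 1. The upper and lower bounds meet at 1, so that is the treewidth.

1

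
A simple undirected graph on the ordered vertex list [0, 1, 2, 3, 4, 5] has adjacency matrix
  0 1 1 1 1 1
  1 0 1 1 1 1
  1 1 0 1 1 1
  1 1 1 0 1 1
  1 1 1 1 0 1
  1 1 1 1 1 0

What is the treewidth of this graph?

A width-5 tree decomposition is:
Bags: B1 = {0, 1, 2, 3, 4, 5}
Tree: (single bag)
With just one bag of size 6, the width is 6 − 1 = 5, so tw(G) ≤ 5. Conversely, {0, 1, 2, 3, 4, 5} is a clique of size 6, and the vertices of any clique must share a bag in every tree decomposition; so some bag has ≥ 6 vertices and tw(G) ≥ 5. Combining the bounds, tw(G) = 5.

5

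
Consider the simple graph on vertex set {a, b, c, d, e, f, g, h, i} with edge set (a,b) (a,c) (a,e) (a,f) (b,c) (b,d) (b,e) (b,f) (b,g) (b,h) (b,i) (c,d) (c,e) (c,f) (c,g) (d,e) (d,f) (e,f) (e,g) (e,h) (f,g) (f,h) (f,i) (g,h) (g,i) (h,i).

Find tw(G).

4

A width-4 tree decomposition is:
Bags: B1 = {a, b, c, e, f}  B2 = {b, c, e, f, g}  B3 = {b, c, d, e, f}  B4 = {b, e, f, g, h}  B5 = {b, f, g, h, i}
Tree: B1–B2, B1–B3, B2–B4, B4–B5
The largest bag has 5 vertices, giving width 4; this decomposition certifies tw(G) ≤ 4. Conversely, {b, e, f, g, h} is a clique of size 5, and the vertices of any clique must share a bag in every tree decomposition; so some bag has ≥ 5 vertices and tw(G) ≥ 4. Therefore the treewidth is 4.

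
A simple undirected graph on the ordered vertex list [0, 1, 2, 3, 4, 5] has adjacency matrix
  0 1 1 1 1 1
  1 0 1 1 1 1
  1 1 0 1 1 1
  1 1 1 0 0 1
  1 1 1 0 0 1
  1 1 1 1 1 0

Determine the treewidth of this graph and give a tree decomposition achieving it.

Treewidth 4.
One such decomposition:
Bags: B1 = {0, 1, 2, 3, 5}  B2 = {0, 1, 2, 4, 5}
Tree: B1–B2

The largest bag has 5 vertices, giving width 4; this decomposition certifies tw(G) ≤ 4. For the lower bound, the 5 vertices {0, 1, 2, 3, 5} are pairwise adjacent, and any tree decomposition puts a clique entirely inside one bag — forcing width ≥ 4. Therefore the treewidth is 4.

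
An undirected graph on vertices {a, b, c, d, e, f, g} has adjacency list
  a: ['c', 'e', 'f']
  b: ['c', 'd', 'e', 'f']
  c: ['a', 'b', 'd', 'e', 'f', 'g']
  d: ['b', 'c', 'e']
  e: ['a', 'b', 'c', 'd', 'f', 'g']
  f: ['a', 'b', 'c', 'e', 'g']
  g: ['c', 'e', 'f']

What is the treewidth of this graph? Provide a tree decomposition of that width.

Treewidth 3.
One such decomposition:
Bags: B1 = {c, e, f, g}  B2 = {a, c, e, f}  B3 = {b, c, e, f}  B4 = {b, c, d, e}
Tree: B1–B2, B2–B3, B3–B4

The largest bag has 4 vertices, giving width 3; this decomposition certifies tw(G) ≤ 3. Conversely, {b, c, d, e} is a clique of size 4, and the vertices of any clique must share a bag in every tree decomposition; so some bag has ≥ 4 vertices and tw(G) ≥ 3. Therefore the treewidth is 3.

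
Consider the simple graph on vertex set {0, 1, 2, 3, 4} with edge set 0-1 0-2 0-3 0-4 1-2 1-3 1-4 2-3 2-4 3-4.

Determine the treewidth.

A width-4 tree decomposition is:
Bags: B1 = {0, 1, 2, 3, 4}
Tree: (single bag)
With just one bag of size 5, the width is 5 − 1 = 4, so tw(G) ≤ 4. On the other hand G contains the 5-clique {0, 1, 2, 3, 4}. A clique must lie in a single bag of any decomposition, so no decomposition can have width below 4. Hence tw(G) = 4 exactly.

4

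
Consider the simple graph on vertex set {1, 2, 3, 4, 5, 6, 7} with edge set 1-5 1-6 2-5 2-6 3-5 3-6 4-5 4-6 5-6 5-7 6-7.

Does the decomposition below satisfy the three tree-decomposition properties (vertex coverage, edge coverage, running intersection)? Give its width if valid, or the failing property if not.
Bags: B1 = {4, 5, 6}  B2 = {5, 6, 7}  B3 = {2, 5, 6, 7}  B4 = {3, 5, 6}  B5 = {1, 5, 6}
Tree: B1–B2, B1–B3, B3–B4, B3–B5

A tree decomposition must satisfy three properties: every vertex lies in some bag; for every edge, both endpoints lie together in some bag; and for every vertex, the bags containing it form a connected subtree. Here bags containing vertex 7 are not connected in the tree, so the decomposition is invalid.

No — bags containing vertex 7 are not connected in the tree.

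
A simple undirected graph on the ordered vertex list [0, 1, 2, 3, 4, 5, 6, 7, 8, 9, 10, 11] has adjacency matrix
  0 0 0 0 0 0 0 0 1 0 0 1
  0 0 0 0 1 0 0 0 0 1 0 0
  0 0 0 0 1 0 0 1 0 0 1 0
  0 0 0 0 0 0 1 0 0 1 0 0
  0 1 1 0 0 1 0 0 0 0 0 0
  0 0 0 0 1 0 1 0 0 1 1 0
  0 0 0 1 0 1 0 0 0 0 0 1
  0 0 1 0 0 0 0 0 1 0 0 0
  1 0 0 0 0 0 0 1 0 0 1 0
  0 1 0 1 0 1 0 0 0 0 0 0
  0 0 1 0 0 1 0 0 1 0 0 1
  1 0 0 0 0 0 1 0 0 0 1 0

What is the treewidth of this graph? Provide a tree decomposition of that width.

Every bag has size at most 4, so the width is 4 − 1 = 3 and tw(G) ≤ 3. For the lower bound: the 4 vertex sets {0,7,8}, {11}, {10}, {2,4,5,6} are disjoint, each induces a connected subgraph, and every pair is joined by at least one edge of G. Contracting each set to a single vertex therefore yields K_{4} as a minor, and since treewidth is minor-monotone, tw(G) ≥ tw(K_{4}) = 3. Hence tw(G) = 3 exactly.

Treewidth 3.
One such decomposition:
Bags: B1 = {0, 7, 8, 11}  B2 = {7, 8, 10, 11}  B3 = {2, 7, 10, 11}  B4 = {2, 6, 10, 11}  B5 = {2, 5, 6, 10}  B6 = {2, 4, 5, 6}  B7 = {3, 4, 5, 6}  B8 = {3, 4, 5, 9}  B9 = {1, 3, 4, 9}
Tree: B1–B2, B2–B3, B3–B4, B4–B5, B5–B6, B6–B7, B7–B8, B8–B9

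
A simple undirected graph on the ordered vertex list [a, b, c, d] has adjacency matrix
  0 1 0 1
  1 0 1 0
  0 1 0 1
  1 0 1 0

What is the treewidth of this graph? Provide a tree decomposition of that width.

Treewidth 2.
Bags: B1 = {a, b, c}  B2 = {a, c, d}
Tree: B1–B2

The largest bag has 3 vertices, giving width 2; this decomposition certifies tw(G) ≤ 2. Since a–b–c–d–a is a cycle in G, G is not acyclic. Forests are exactly the graphs of treewidth ≤ 1, so tw(G) ≥ 2. The upper and lower bounds meet at 2, so that is the treewidth.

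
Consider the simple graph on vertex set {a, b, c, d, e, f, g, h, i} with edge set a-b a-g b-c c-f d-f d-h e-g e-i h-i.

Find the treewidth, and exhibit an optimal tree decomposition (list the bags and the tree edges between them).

Treewidth 2.
One such decomposition:
Bags: B1 = {a, b, c}  B2 = {a, c, g}  B3 = {c, e, g}  B4 = {c, e, i}  B5 = {c, h, i}  B6 = {c, d, h}  B7 = {c, d, f}
Tree: B1–B2, B2–B3, B3–B4, B4–B5, B5–B6, B6–B7

Every bag has size at most 3, so the width is 3 − 1 = 2 and tw(G) ≤ 2. The edges c–b–a–g–e–i–h–d–f–c form a cycle, so G is not a tree and its treewidth is at least 2. The upper and lower bounds meet at 2, so that is the treewidth.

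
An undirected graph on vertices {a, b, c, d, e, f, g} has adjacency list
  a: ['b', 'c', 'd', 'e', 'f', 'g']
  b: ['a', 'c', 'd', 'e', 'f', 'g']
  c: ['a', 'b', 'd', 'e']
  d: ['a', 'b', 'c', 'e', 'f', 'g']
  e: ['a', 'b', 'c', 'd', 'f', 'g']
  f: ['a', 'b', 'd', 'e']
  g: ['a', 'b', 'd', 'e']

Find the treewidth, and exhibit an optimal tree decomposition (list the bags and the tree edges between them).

Each bag holds 5 vertices, so the decomposition has width 4, which upper-bounds the treewidth. On the other hand G contains the 5-clique {a, b, d, e, g}. A clique must lie in a single bag of any decomposition, so no decomposition can have width below 4. The upper and lower bounds meet at 4, so that is the treewidth.

Treewidth 4.
One such decomposition:
Bags: B1 = {a, b, d, e, g}  B2 = {a, b, c, d, e}  B3 = {a, b, d, e, f}
Tree: B1–B2, B1–B3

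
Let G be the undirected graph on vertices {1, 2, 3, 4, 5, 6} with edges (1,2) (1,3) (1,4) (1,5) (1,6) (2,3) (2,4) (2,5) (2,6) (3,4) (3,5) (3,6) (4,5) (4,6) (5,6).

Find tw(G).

5

A width-5 tree decomposition is:
Bags: B1 = {1, 2, 3, 4, 5, 6}
Tree: (single bag)
With just one bag of size 6, the width is 6 − 1 = 5, so tw(G) ≤ 5. Conversely, {1, 2, 3, 4, 5, 6} is a clique of size 6, and the vertices of any clique must share a bag in every tree decomposition; so some bag has ≥ 6 vertices and tw(G) ≥ 5. The upper and lower bounds meet at 5, so that is the treewidth.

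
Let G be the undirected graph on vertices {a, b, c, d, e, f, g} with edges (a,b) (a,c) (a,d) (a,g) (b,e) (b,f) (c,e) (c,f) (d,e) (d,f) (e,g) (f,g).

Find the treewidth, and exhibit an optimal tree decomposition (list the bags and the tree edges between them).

Each bag holds 4 vertices, so the decomposition has width 3, which upper-bounds the treewidth. For the lower bound: the 4 vertex sets {a,g}, {c,f}, {e}, {d} are disjoint, each induces a connected subgraph, and every pair is joined by at least one edge of G. Contracting each set to a single vertex therefore yields K_{4} as a minor, and since treewidth is minor-monotone, tw(G) ≥ tw(K_{4}) = 3. Hence tw(G) = 3 exactly.

Treewidth 3.
One optimal decomposition is:
Bags: B1 = {a, e, f, g}  B2 = {a, c, e, f}  B3 = {a, d, e, f}  B4 = {a, b, e, f}
Tree: B1–B2, B2–B3, B3–B4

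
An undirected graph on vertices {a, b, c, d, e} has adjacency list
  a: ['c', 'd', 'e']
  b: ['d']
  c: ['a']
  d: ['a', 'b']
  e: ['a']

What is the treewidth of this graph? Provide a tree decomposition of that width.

The largest bag has 2 vertices, giving width 1; this decomposition certifies tw(G) ≤ 1. Any graph with an edge has treewidth ≥ 1, and G has the edge e–a. The upper and lower bounds meet at 1, so that is the treewidth.

Treewidth 1.
Bags: B1 = {a, e}  B2 = {a, d}  B3 = {a, c}  B4 = {b, d}
Tree: B1–B2, B2–B3, B2–B4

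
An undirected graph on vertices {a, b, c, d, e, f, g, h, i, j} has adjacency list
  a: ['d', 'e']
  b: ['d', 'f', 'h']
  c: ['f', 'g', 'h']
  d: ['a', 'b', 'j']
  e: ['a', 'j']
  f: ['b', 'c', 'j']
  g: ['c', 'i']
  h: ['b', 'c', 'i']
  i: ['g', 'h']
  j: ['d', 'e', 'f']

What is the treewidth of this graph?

2

A width-2 tree decomposition is:
Bags: B1 = {g, h, i}  B2 = {c, g, h}  B3 = {b, c, h}  B4 = {b, c, f}  B5 = {b, d, f}  B6 = {d, f, j}  B7 = {a, d, j}  B8 = {a, e, j}
Tree: B1–B2, B2–B3, B3–B4, B4–B5, B5–B6, B6–B7, B7–B8
The largest bag has 3 vertices, giving width 2; this decomposition certifies tw(G) ≤ 2. The edges i–g–c–h–i form a cycle, so G is not a tree and its treewidth is at least 2. The upper and lower bounds meet at 2, so that is the treewidth.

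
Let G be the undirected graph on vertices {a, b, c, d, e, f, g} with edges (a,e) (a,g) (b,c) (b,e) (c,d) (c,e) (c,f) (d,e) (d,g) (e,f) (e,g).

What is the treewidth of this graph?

A width-2 tree decomposition is:
Bags: B1 = {c, d, e}  B2 = {d, e, g}  B3 = {c, e, f}  B4 = {a, e, g}  B5 = {b, c, e}
Tree: B1–B2, B1–B3, B2–B4, B1–B5
Every bag has size at most 3, so the width is 3 − 1 = 2 and tw(G) ≤ 2. Conversely, {d, e, g} is a clique of size 3, and the vertices of any clique must share a bag in every tree decomposition; so some bag has ≥ 3 vertices and tw(G) ≥ 2. Hence tw(G) = 2 exactly.

2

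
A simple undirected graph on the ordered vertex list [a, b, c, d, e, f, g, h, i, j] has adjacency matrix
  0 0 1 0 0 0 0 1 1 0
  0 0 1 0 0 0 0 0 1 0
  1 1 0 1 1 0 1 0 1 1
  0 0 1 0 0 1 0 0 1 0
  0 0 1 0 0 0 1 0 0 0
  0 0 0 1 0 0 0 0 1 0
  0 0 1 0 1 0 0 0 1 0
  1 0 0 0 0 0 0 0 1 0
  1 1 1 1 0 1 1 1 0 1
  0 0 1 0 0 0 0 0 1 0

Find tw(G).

2

A width-2 tree decomposition is:
Bags: B1 = {b, c, i}  B2 = {c, g, i}  B3 = {c, i, j}  B4 = {c, d, i}  B5 = {a, c, i}  B6 = {d, f, i}  B7 = {c, e, g}  B8 = {a, h, i}
Tree: B1–B2, B1–B3, B3–B4, B4–B5, B4–B6, B2–B7, B5–B8
The largest bag has 3 vertices, giving width 2; this decomposition certifies tw(G) ≤ 2. For the lower bound, the 3 vertices {c, e, g} are pairwise adjacent, and any tree decomposition puts a clique entirely inside one bag — forcing width ≥ 2. Hence tw(G) = 2 exactly.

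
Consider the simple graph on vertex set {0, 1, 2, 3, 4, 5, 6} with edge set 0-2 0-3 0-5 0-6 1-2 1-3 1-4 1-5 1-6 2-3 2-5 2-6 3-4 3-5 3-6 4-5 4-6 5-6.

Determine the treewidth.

A width-4 tree decomposition is:
Bags: B1 = {1, 2, 3, 5, 6}  B2 = {1, 3, 4, 5, 6}  B3 = {0, 2, 3, 5, 6}
Tree: B1–B2, B1–B3
The largest bag has 5 vertices, giving width 4; this decomposition certifies tw(G) ≤ 4. Conversely, {0, 2, 3, 5, 6} is a clique of size 5, and the vertices of any clique must share a bag in every tree decomposition; so some bag has ≥ 5 vertices and tw(G) ≥ 4. Therefore the treewidth is 4.

4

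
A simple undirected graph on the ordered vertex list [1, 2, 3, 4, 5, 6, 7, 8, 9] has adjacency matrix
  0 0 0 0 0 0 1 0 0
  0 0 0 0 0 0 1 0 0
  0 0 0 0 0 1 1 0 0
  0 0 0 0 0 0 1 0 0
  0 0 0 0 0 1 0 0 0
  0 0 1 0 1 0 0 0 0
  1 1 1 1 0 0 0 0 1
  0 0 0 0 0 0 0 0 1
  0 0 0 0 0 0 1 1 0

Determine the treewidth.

1

A width-1 tree decomposition is:
Bags: B1 = {3, 7}  B2 = {1, 7}  B3 = {3, 6}  B4 = {5, 6}  B5 = {2, 7}  B6 = {7, 9}  B7 = {8, 9}  B8 = {4, 7}
Tree: B1–B2, B1–B3, B3–B4, B1–B5, B1–B6, B6–B7, B6–B8
Each bag holds 2 vertices, so the decomposition has width 1, which upper-bounds the treewidth. Since G has at least one edge (e.g. 3–7), it is not an edgeless graph, so tw(G) ≥ 1. Hence tw(G) = 1 exactly.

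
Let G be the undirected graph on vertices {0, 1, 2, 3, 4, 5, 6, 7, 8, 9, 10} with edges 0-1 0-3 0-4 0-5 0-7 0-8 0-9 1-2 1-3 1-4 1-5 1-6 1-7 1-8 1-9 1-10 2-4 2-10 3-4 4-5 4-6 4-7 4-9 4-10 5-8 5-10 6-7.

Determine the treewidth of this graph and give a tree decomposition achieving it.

Every bag has size at most 4, so the width is 4 − 1 = 3 and tw(G) ≤ 3. On the other hand G contains the 4-clique {0, 1, 5, 8}. A clique must lie in a single bag of any decomposition, so no decomposition can have width below 3. Therefore the treewidth is 3.

Treewidth 3.
Bags: B1 = {0, 1, 4, 5}  B2 = {0, 1, 3, 4}  B3 = {0, 1, 4, 7}  B4 = {1, 4, 6, 7}  B5 = {1, 4, 5, 10}  B6 = {1, 2, 4, 10}  B7 = {0, 1, 5, 8}  B8 = {0, 1, 4, 9}
Tree: B1–B2, B2–B3, B3–B4, B1–B5, B5–B6, B1–B7, B3–B8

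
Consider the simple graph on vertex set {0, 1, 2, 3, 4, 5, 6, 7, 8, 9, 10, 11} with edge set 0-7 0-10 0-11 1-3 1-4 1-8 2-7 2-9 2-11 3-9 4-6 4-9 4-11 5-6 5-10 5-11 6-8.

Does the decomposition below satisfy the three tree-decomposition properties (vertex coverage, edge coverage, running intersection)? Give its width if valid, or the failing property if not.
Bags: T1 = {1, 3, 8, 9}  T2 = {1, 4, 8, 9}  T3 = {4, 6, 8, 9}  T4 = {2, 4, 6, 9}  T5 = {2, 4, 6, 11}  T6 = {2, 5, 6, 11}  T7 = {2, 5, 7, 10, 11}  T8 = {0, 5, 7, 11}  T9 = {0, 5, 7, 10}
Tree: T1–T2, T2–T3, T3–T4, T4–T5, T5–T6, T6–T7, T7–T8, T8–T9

A tree decomposition must satisfy three properties: every vertex lies in some bag; for every edge, both endpoints lie together in some bag; and for every vertex, the bags containing it form a connected subtree. Here bags containing vertex 10 are not connected in the tree, so the decomposition is invalid.

No — bags containing vertex 10 are not connected in the tree.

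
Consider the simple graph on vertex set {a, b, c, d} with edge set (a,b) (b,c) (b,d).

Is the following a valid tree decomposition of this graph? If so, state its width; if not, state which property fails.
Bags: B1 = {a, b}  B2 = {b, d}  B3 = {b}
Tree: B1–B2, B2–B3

A tree decomposition must satisfy three properties: every vertex lies in some bag; for every edge, both endpoints lie together in some bag; and for every vertex, the bags containing it form a connected subtree. Here vertex c appears in no bag, so the decomposition is invalid.

No — vertex c appears in no bag.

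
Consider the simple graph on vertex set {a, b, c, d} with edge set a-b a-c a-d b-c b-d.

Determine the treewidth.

A width-2 tree decomposition is:
Bags: B1 = {a, b, c}  B2 = {a, b, d}
Tree: B1–B2
Each bag holds 3 vertices, so the decomposition has width 2, which upper-bounds the treewidth. Conversely, {a, b, d} is a clique of size 3, and the vertices of any clique must share a bag in every tree decomposition; so some bag has ≥ 3 vertices and tw(G) ≥ 2. Combining the bounds, tw(G) = 2.

2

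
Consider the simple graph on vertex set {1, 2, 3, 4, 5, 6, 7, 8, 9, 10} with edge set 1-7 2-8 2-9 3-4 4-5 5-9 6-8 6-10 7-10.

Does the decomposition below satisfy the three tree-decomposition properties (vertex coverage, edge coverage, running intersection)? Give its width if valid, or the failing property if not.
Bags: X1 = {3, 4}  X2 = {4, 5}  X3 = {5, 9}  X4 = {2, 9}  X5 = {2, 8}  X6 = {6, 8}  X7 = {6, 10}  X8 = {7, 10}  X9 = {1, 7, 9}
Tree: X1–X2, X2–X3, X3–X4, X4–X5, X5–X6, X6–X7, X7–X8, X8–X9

A tree decomposition must satisfy three properties: every vertex lies in some bag; for every edge, both endpoints lie together in some bag; and for every vertex, the bags containing it form a connected subtree. Here bags containing vertex 9 are not connected in the tree, so the decomposition is invalid.

No — bags containing vertex 9 are not connected in the tree.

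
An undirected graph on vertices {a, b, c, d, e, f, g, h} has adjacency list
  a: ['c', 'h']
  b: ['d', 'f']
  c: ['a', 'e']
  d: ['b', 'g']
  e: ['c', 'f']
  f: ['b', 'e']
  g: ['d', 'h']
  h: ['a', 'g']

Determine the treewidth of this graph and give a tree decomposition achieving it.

Treewidth 2.
One optimal decomposition is:
Bags: B1 = {b, d, f}  B2 = {d, e, f}  B3 = {c, d, e}  B4 = {a, c, d}  B5 = {a, d, h}  B6 = {d, g, h}
Tree: B1–B2, B2–B3, B3–B4, B4–B5, B5–B6

Every bag has size at most 3, so the width is 3 − 1 = 2 and tw(G) ≤ 2. Since d–b–f–e–c–a–h–g–d is a cycle in G, G is not acyclic. Forests are exactly the graphs of treewidth ≤ 1, so tw(G) ≥ 2. Hence tw(G) = 2 exactly.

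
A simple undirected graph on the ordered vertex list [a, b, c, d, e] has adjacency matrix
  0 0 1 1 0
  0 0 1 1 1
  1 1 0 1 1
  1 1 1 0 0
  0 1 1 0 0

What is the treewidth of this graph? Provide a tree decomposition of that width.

Every bag has size at most 3, so the width is 3 − 1 = 2 and tw(G) ≤ 2. For the lower bound, the 3 vertices {a, c, d} are pairwise adjacent, and any tree decomposition puts a clique entirely inside one bag — forcing width ≥ 2. Combining the bounds, tw(G) = 2.

Treewidth 2.
One optimal decomposition is:
Bags: B1 = {b, c, d}  B2 = {a, c, d}  B3 = {b, c, e}
Tree: B1–B2, B1–B3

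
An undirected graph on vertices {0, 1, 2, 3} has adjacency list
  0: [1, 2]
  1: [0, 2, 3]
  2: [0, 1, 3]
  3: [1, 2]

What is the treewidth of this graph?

A width-2 tree decomposition is:
Bags: B1 = {1, 2, 3}  B2 = {0, 1, 2}
Tree: B1–B2
Each bag holds 3 vertices, so the decomposition has width 2, which upper-bounds the treewidth. On the other hand G contains the 3-clique {0, 1, 2}. A clique must lie in a single bag of any decomposition, so no decomposition can have width below 2. Combining the bounds, tw(G) = 2.

2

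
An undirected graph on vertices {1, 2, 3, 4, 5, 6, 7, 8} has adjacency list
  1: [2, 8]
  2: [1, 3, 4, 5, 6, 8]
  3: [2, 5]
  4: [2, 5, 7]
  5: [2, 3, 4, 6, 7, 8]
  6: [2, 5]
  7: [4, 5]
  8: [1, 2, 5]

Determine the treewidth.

2

A width-2 tree decomposition is:
Bags: B1 = {2, 5, 6}  B2 = {2, 4, 5}  B3 = {2, 5, 8}  B4 = {2, 3, 5}  B5 = {4, 5, 7}  B6 = {1, 2, 8}
Tree: B1–B2, B1–B3, B1–B4, B2–B5, B3–B6
Every bag has size at most 3, so the width is 3 − 1 = 2 and tw(G) ≤ 2. On the other hand G contains the 3-clique {1, 2, 8}. A clique must lie in a single bag of any decomposition, so no decomposition can have width below 2. Combining the bounds, tw(G) = 2.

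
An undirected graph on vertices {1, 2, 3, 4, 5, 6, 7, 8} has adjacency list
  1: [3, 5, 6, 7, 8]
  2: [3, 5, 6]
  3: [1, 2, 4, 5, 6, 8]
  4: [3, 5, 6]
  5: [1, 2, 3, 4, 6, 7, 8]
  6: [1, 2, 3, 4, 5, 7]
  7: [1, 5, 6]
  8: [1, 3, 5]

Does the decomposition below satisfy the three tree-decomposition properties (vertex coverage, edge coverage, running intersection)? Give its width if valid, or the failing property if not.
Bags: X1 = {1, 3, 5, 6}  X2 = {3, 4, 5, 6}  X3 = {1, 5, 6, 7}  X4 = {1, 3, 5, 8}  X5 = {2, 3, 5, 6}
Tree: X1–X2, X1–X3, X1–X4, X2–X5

Yes; width 3.

Checking the three conditions: (i) the bags cover all of {1, 2, 3, 4, 5, 6, 7, 8}; (ii) for each edge, some bag contains both endpoints; (iii) the bags containing any fixed vertex form a subtree. All hold, so the decomposition is valid with width 4 − 1 = 3.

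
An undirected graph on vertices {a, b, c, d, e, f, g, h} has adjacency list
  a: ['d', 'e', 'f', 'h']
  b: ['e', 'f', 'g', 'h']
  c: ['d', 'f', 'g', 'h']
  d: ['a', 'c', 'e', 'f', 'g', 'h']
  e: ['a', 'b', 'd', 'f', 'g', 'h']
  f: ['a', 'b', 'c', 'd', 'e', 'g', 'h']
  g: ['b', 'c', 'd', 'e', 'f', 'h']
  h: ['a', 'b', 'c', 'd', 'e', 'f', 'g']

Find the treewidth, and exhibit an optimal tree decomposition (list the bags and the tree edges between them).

Treewidth 4.
One such decomposition:
Bags: B1 = {b, e, f, g, h}  B2 = {d, e, f, g, h}  B3 = {a, d, e, f, h}  B4 = {c, d, f, g, h}
Tree: B1–B2, B2–B3, B2–B4

Each bag holds 5 vertices, so the decomposition has width 4, which upper-bounds the treewidth. Conversely, {d, e, f, g, h} is a clique of size 5, and the vertices of any clique must share a bag in every tree decomposition; so some bag has ≥ 5 vertices and tw(G) ≥ 4. Hence tw(G) = 4 exactly.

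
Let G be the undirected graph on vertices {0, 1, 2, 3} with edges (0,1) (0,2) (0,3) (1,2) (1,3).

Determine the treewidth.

A width-2 tree decomposition is:
Bags: B1 = {0, 1, 3}  B2 = {0, 1, 2}
Tree: B1–B2
The largest bag has 3 vertices, giving width 2; this decomposition certifies tw(G) ≤ 2. Conversely, {0, 1, 2} is a clique of size 3, and the vertices of any clique must share a bag in every tree decomposition; so some bag has ≥ 3 vertices and tw(G) ≥ 2. Hence tw(G) = 2 exactly.

2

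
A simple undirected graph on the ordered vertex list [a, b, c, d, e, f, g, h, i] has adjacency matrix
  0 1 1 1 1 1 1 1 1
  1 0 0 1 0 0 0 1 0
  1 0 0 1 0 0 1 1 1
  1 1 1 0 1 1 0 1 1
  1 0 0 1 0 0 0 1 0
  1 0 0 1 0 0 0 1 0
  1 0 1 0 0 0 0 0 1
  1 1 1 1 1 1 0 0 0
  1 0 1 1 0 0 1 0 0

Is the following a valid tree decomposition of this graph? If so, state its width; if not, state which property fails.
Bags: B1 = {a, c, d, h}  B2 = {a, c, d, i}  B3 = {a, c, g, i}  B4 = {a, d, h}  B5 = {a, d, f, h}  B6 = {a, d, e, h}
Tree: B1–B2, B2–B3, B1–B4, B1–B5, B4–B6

No — vertex b appears in no bag.

A tree decomposition must satisfy three properties: every vertex lies in some bag; for every edge, both endpoints lie together in some bag; and for every vertex, the bags containing it form a connected subtree. Here vertex b appears in no bag, so the decomposition is invalid.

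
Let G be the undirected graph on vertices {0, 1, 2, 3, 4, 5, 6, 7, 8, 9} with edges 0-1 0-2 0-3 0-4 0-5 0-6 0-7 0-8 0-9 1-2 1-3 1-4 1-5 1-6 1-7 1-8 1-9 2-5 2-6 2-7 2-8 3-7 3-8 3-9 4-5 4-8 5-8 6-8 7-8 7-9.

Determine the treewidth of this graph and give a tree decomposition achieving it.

Treewidth 4.
One optimal decomposition is:
Bags: B1 = {0, 1, 2, 5, 8}  B2 = {0, 1, 2, 7, 8}  B3 = {0, 1, 3, 7, 8}  B4 = {0, 1, 4, 5, 8}  B5 = {0, 1, 2, 6, 8}  B6 = {0, 1, 3, 7, 9}
Tree: B1–B2, B2–B3, B1–B4, B2–B5, B3–B6

Each bag holds 5 vertices, so the decomposition has width 4, which upper-bounds the treewidth. For the lower bound, the 5 vertices {0, 1, 2, 5, 8} are pairwise adjacent, and any tree decomposition puts a clique entirely inside one bag — forcing width ≥ 4. Combining the bounds, tw(G) = 4.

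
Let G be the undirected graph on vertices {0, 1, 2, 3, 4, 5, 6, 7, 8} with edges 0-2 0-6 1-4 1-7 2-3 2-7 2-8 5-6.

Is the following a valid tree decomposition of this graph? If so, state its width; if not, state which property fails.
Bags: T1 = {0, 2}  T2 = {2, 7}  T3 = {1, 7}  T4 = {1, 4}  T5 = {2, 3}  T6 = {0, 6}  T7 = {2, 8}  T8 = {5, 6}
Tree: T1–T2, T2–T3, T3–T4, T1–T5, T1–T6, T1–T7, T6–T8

Yes; width 1.

Vertex coverage: the bags together contain {0, 1, 2, 3, 4, 5, 6, 7, 8}, the full vertex set. Edge coverage: each edge of G has both endpoints in at least one bag. Running intersection: for every vertex, the bags containing it form a connected subtree. All three properties hold, so this is a valid tree decomposition of width max|bag| − 1 = 1, and hence tw(G) ≤ 1.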